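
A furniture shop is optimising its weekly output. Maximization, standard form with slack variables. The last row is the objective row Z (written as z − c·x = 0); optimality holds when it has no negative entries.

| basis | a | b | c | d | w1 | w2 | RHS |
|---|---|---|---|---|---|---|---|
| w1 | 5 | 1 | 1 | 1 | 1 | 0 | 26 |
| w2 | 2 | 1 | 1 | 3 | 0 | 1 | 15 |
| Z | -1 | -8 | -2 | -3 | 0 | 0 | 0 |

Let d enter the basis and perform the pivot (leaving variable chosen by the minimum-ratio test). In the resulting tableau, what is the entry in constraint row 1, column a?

Ratio test on column d — row 1: 26/1 = 26; row 2: 15/3 = 5. Minimum is 5 at row 2 (w2 leaves); pivot element 3.
Divide row 2 by 3; eliminate column d from the other rows.
Row 1 update in column a: 5 − 1·(2/3) = 13/3.

13/3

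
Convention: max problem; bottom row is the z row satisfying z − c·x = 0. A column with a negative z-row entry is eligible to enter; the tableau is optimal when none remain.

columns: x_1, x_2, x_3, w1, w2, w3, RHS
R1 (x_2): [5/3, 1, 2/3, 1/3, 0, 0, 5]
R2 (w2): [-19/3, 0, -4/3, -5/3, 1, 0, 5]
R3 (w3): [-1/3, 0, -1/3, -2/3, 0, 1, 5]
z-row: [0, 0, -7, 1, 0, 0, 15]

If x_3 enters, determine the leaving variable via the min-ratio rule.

x_2

Column x_3 entries and ratios — x_2: 5/(2/3) = 15/2; w2: -4/3 ≤ 0, skip; w3: -1/3 ≤ 0, skip.
Smallest ratio is 15/2 in the row of x_2, so x_2 leaves.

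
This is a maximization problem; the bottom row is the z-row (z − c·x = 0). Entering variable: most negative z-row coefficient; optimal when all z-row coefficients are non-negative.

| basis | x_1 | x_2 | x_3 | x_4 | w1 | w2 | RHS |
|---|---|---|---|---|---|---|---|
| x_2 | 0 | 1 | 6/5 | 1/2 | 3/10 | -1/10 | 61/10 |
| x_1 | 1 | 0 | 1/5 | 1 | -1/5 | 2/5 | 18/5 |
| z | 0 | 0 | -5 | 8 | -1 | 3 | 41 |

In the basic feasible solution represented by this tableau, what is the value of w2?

0

w2 is not in the basis, so in the current basic feasible solution w2 = 0.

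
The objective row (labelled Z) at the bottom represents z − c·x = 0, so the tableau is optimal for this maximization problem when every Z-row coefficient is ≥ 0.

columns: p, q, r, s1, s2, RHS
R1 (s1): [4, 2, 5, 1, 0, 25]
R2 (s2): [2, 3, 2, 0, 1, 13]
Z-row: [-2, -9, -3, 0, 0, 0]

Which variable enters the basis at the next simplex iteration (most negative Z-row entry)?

q

Negative Z-row entries: p: -2, q: -9, r: -3.
The most negative is -9 in column q, so q enters.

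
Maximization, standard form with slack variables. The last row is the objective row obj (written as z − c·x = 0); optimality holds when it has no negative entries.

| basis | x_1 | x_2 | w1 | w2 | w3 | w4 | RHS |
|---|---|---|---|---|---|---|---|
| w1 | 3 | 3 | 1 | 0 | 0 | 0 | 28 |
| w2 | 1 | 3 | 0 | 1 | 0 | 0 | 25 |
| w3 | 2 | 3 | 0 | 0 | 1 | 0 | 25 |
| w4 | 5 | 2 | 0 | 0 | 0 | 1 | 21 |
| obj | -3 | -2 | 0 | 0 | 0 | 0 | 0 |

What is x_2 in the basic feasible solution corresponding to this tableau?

0

x_2 is not in the basis, so in the current basic feasible solution x_2 = 0.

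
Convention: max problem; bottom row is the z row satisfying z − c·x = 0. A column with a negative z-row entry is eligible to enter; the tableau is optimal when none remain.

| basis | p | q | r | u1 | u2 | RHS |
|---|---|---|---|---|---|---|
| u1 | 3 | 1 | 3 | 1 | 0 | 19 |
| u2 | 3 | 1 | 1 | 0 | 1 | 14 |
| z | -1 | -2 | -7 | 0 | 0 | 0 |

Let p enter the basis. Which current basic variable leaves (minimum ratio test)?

u2

Column p entries and ratios — u1: 19/3 = 19/3; u2: 14/3 = 14/3.
Smallest ratio is 14/3 in the row of u2, so u2 leaves.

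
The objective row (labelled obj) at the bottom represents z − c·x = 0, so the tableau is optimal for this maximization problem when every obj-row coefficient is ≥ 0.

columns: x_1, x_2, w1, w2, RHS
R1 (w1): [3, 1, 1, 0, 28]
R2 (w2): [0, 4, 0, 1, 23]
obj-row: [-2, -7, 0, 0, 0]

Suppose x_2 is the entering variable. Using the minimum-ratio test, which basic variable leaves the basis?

w2

Column x_2 entries and ratios — w1: 28/1 = 28; w2: 23/4 = 23/4.
Smallest ratio is 23/4 in the row of w2, so w2 leaves.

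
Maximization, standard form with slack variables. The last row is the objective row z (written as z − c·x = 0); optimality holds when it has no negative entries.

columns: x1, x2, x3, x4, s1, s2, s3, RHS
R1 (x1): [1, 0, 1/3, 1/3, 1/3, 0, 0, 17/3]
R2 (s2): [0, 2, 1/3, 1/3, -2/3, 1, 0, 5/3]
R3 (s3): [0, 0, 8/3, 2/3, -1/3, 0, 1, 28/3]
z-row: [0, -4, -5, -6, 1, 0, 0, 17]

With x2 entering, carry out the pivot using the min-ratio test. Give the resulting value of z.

Ratio test on column x2 — row 1: entry 0 ≤ 0; row 2: (5/3)/2 = 5/6; row 3: entry 0 ≤ 0. Minimum is 5/6 at row 2 (s2 leaves); pivot element 2.
Pivot on row 2; the z-row RHS becomes 17 − (-4)·(5/6) = 61/3.

61/3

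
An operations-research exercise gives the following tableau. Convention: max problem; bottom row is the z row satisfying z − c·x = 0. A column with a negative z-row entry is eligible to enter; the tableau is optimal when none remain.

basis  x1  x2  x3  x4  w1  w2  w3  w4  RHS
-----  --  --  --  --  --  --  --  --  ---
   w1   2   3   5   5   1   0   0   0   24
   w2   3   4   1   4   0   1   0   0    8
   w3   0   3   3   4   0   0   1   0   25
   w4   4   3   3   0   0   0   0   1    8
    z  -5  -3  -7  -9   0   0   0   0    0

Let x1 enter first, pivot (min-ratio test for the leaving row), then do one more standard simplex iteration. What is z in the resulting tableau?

29/2

Ratio test on column x1 — row 1: 24/2 = 12; row 2: 8/3 = 8/3; row 3: entry 0 ≤ 0; row 4: 8/4 = 2. Minimum is 2 at row 4 (w4 leaves); pivot element 4.
Pivot on row 4; the z-row RHS becomes 0 − (-5)·2 = 10.
Next entering variable (most negative z-row entry -9): x4.
Ratio test on column x4 — row 1: 20/5 = 4; row 2: 2/4 = 1/2; row 3: 25/4 = 25/4; row 4: entry 0 ≤ 0. Minimum is 1/2 at row 2 (w2 leaves); pivot element 4.
After the second pivot the z-row RHS is 10 − (-9)·(1/2) = 29/2.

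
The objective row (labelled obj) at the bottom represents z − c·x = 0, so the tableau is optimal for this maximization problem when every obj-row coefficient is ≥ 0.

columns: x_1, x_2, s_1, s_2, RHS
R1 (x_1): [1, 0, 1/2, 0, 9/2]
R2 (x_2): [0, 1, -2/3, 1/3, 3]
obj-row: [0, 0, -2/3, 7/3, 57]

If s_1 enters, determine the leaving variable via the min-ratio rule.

Column s_1 entries and ratios — x_1: (9/2)/(1/2) = 9; x_2: -2/3 ≤ 0, skip.
Smallest ratio is 9 in the row of x_1, so x_1 leaves.

x_1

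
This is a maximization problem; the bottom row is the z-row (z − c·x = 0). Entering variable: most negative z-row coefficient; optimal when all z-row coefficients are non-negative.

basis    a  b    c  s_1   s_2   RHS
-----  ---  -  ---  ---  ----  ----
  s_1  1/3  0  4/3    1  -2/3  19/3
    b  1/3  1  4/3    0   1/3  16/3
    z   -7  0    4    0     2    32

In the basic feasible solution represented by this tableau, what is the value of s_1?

s_1 is basic (row 1); its value is the RHS of that row, 19/3.

19/3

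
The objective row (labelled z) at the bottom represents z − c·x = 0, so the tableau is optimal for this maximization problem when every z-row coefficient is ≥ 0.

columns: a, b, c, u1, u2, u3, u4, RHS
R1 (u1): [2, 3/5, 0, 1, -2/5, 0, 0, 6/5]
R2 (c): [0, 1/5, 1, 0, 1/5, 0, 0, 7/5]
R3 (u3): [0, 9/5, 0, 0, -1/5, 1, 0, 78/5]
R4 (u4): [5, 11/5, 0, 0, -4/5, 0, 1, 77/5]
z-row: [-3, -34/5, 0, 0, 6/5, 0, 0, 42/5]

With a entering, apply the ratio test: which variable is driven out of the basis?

u1

Column a entries and ratios — u1: (6/5)/2 = 3/5; c: 0 ≤ 0, skip; u3: 0 ≤ 0, skip; u4: (77/5)/5 = 77/25.
Smallest ratio is 3/5 in the row of u1, so u1 leaves.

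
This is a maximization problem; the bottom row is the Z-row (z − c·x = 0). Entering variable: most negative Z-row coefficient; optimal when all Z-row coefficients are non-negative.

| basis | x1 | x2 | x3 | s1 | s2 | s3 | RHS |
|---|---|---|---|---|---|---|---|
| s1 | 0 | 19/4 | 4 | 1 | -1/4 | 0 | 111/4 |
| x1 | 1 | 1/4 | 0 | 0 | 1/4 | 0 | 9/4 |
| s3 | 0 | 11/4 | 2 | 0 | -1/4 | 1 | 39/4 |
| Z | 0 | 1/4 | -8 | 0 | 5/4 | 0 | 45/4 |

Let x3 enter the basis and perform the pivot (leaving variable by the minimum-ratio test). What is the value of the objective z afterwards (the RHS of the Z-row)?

Ratio test on column x3 — row 1: (111/4)/4 = 111/16; row 2: entry 0 ≤ 0; row 3: (39/4)/2 = 39/8. Minimum is 39/8 at row 3 (s3 leaves); pivot element 2.
Pivot on row 3; the Z-row RHS becomes 45/4 − (-8)·(39/8) = 201/4.

201/4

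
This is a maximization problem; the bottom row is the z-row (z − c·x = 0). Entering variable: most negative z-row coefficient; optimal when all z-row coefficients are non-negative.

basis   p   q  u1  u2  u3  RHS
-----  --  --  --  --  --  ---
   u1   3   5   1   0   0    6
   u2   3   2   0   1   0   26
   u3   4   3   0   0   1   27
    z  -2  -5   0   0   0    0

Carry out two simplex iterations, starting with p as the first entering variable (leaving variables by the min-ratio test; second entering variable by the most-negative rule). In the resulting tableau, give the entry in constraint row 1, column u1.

1/5

Ratio test on column p — row 1: 6/3 = 2; row 2: 26/3 = 26/3; row 3: 27/4 = 27/4. Minimum is 2 at row 1 (u1 leaves); pivot element 3.
Divide row 1 by 3; eliminate column p from the other rows.
Second iteration: most negative z-row entry is -5/3 in column q, so q enters.
Ratio test on column q — row 1: 2/(5/3) = 6/5; row 2: entry -3 ≤ 0; row 3: entry -11/3 ≤ 0. Minimum is 6/5 at row 1 (p leaves); pivot element 5/3.
Divide row 1 by 5/3; eliminate column q from the other rows.
After both pivots, the entry at constraint row 1, column u1 is 1/5.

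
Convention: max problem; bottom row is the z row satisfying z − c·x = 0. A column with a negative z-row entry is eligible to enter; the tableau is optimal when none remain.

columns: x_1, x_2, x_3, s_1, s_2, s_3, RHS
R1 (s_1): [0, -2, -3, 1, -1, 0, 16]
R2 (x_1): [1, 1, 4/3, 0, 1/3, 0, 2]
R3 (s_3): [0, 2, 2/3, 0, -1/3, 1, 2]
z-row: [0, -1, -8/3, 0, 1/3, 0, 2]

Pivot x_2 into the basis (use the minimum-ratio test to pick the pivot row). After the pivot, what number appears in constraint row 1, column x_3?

-7/3

Ratio test on column x_2 — row 1: entry -2 ≤ 0; row 2: 2/1 = 2; row 3: 2/2 = 1. Minimum is 1 at row 3 (s_3 leaves); pivot element 2.
Divide row 3 by 2; eliminate column x_2 from the other rows.
Row 1 update in column x_3: -3 − (-2)·(1/3) = -7/3.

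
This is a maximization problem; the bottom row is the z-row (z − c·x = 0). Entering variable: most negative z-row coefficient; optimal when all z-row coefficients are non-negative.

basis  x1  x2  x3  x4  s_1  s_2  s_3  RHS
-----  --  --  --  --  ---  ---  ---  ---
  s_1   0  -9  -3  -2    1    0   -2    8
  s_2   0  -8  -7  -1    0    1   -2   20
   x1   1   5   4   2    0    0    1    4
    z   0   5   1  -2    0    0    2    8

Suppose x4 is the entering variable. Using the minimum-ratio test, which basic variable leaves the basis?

Column x4 entries and ratios — s_1: -2 ≤ 0, skip; s_2: -1 ≤ 0, skip; x1: 4/2 = 2.
Smallest ratio is 2 in the row of x1, so x1 leaves.

x1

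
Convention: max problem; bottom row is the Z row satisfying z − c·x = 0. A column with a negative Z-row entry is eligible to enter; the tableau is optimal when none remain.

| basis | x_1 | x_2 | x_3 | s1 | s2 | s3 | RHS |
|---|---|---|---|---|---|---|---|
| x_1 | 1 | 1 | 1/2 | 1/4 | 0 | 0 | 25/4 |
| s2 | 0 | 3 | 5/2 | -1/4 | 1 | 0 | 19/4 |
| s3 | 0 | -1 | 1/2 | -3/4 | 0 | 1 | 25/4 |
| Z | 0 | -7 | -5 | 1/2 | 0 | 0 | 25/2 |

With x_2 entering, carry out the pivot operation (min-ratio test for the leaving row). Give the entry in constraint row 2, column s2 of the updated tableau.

Ratio test on column x_2 — row 1: (25/4)/1 = 25/4; row 2: (19/4)/3 = 19/12; row 3: entry -1 ≤ 0. Minimum is 19/12 at row 2 (s2 leaves); pivot element 3.
Divide row 2 by 3; eliminate column x_2 from the other rows.
In the new row 2, the s2 entry is the old entry divided by the pivot: 1/3 = 1/3.

1/3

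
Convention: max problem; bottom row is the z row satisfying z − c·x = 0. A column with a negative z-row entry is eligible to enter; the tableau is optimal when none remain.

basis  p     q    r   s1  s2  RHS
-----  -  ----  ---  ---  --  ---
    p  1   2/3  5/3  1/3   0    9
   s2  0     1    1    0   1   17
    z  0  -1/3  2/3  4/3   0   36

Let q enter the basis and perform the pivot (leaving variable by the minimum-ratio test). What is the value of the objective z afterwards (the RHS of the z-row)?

81/2

Ratio test on column q — row 1: 9/(2/3) = 27/2; row 2: 17/1 = 17. Minimum is 27/2 at row 1 (p leaves); pivot element 2/3.
Pivot on row 1; the z-row RHS becomes 36 − (-1/3)·(27/2) = 81/2.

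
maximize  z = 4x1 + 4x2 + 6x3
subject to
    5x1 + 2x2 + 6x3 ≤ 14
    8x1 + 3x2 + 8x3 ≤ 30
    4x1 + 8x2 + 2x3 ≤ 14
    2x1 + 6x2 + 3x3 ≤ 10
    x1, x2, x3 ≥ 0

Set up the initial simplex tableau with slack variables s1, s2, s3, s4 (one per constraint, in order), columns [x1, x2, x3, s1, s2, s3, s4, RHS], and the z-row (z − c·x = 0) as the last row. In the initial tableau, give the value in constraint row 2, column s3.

Slack s3 belongs to constraint 3; its column is the unit vector e_3, so the entry in row 2 is 0.

0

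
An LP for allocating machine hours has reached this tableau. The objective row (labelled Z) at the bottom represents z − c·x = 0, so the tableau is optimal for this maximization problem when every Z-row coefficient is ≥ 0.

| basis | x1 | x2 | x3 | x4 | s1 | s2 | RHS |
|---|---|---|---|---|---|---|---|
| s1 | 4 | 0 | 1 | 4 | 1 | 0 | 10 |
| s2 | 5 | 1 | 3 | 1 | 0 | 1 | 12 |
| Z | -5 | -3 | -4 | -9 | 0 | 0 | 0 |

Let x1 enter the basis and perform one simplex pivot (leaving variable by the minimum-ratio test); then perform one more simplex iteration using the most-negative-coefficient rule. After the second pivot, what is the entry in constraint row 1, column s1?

Ratio test on column x1 — row 1: 10/4 = 5/2; row 2: 12/5 = 12/5. Minimum is 12/5 at row 2 (s2 leaves); pivot element 5.
Divide row 2 by 5; eliminate column x1 from the other rows.
Second iteration: most negative Z-row entry is -8 in column x4, so x4 enters.
Ratio test on column x4 — row 1: (2/5)/(16/5) = 1/8; row 2: (12/5)/(1/5) = 12. Minimum is 1/8 at row 1 (s1 leaves); pivot element 16/5.
Divide row 1 by 16/5; eliminate column x4 from the other rows.
After both pivots, the entry at constraint row 1, column s1 is 5/16.

5/16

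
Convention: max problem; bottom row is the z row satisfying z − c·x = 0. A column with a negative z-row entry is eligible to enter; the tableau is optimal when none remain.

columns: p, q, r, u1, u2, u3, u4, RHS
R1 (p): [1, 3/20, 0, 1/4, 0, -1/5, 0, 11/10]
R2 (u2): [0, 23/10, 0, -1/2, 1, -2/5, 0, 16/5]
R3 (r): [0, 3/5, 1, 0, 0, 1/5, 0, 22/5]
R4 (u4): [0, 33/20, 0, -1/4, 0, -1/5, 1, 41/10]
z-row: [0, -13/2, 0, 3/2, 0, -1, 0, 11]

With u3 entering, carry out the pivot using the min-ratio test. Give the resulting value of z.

33

Ratio test on column u3 — row 1: entry -1/5 ≤ 0; row 2: entry -2/5 ≤ 0; row 3: (22/5)/(1/5) = 22; row 4: entry -1/5 ≤ 0. Minimum is 22 at row 3 (r leaves); pivot element 1/5.
Pivot on row 3; the z-row RHS becomes 11 − (-1)·22 = 33.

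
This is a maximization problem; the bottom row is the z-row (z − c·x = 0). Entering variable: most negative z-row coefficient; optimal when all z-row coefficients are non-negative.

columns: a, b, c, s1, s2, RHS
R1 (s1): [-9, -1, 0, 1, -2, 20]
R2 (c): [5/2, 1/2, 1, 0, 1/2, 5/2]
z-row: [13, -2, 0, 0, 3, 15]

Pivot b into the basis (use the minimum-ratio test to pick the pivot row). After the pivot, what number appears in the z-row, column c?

Ratio test on column b — row 1: entry -1 ≤ 0; row 2: (5/2)/(1/2) = 5. Minimum is 5 at row 2 (c leaves); pivot element 1/2.
Divide row 2 by 1/2; eliminate column b from the other rows.
z-row update in column c: 0 − (-2)·2 = 4.

4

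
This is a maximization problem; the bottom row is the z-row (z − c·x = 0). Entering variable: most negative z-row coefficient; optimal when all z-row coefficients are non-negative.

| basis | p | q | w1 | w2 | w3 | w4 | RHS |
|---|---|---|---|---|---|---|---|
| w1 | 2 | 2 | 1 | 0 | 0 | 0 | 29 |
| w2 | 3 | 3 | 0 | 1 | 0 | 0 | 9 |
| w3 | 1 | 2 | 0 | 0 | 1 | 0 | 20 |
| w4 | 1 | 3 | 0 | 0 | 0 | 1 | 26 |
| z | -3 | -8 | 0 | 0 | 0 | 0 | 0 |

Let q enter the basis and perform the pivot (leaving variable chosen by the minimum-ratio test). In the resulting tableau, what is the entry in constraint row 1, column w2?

Ratio test on column q — row 1: 29/2 = 29/2; row 2: 9/3 = 3; row 3: 20/2 = 10; row 4: 26/3 = 26/3. Minimum is 3 at row 2 (w2 leaves); pivot element 3.
Divide row 2 by 3; eliminate column q from the other rows.
Row 1 update in column w2: 0 − 2·(1/3) = -2/3.

-2/3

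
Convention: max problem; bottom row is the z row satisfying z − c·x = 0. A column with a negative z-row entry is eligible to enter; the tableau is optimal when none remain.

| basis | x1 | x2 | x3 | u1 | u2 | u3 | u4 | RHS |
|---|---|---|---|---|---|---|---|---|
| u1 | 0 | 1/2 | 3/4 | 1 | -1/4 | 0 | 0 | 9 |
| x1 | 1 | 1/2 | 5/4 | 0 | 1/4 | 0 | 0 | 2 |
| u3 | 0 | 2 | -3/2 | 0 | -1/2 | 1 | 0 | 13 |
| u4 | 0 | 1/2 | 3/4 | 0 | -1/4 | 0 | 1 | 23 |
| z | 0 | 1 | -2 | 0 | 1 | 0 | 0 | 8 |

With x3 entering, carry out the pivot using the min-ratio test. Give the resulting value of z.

56/5

Ratio test on column x3 — row 1: 9/(3/4) = 12; row 2: 2/(5/4) = 8/5; row 3: entry -3/2 ≤ 0; row 4: 23/(3/4) = 92/3. Minimum is 8/5 at row 2 (x1 leaves); pivot element 5/4.
Pivot on row 2; the z-row RHS becomes 8 − (-2)·(8/5) = 56/5.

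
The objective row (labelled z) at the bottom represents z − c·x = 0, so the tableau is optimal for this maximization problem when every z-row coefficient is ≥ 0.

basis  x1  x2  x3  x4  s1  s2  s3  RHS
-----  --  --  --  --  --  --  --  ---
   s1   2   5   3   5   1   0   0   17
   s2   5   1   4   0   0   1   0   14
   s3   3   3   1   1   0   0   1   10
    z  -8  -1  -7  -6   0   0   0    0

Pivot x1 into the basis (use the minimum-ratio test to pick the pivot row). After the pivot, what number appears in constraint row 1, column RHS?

57/5

Ratio test on column x1 — row 1: 17/2 = 17/2; row 2: 14/5 = 14/5; row 3: 10/3 = 10/3. Minimum is 14/5 at row 2 (s2 leaves); pivot element 5.
Divide row 2 by 5; eliminate column x1 from the other rows.
Row 1 update in column RHS: 17 − 2·(14/5) = 57/5.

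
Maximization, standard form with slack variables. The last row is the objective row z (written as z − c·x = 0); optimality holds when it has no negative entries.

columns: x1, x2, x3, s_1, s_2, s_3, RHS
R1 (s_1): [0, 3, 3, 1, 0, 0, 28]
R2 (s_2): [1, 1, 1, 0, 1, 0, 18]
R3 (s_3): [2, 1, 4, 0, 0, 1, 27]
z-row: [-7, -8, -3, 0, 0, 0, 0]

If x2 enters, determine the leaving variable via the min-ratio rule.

s_1

Column x2 entries and ratios — s_1: 28/3 = 28/3; s_2: 18/1 = 18; s_3: 27/1 = 27.
Smallest ratio is 28/3 in the row of s_1, so s_1 leaves.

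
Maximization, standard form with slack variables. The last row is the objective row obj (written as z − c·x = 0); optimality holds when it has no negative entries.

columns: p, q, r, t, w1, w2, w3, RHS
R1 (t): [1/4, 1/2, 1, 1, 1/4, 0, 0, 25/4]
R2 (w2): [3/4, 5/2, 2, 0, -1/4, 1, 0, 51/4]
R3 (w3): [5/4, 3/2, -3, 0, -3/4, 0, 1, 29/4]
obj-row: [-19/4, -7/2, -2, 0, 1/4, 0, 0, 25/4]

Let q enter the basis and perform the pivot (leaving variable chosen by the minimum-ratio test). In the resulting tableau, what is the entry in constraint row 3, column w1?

Ratio test on column q — row 1: (25/4)/(1/2) = 25/2; row 2: (51/4)/(5/2) = 51/10; row 3: (29/4)/(3/2) = 29/6. Minimum is 29/6 at row 3 (w3 leaves); pivot element 3/2.
Divide row 3 by 3/2; eliminate column q from the other rows.
In the new row 3, the w1 entry is the old entry divided by the pivot: (-3/4)/(3/2) = -1/2.

-1/2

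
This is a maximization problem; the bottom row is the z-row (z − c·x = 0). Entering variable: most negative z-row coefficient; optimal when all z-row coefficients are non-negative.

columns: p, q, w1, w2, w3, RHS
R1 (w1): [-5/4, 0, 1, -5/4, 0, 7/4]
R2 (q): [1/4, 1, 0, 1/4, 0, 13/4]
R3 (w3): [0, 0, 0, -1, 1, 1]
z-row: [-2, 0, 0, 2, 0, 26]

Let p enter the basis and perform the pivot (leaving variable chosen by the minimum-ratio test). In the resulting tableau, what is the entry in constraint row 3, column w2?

-1

Ratio test on column p — row 1: entry -5/4 ≤ 0; row 2: (13/4)/(1/4) = 13; row 3: entry 0 ≤ 0. Minimum is 13 at row 2 (q leaves); pivot element 1/4.
Divide row 2 by 1/4; eliminate column p from the other rows.
Row 3 update in column w2: -1 − 0·1 = -1.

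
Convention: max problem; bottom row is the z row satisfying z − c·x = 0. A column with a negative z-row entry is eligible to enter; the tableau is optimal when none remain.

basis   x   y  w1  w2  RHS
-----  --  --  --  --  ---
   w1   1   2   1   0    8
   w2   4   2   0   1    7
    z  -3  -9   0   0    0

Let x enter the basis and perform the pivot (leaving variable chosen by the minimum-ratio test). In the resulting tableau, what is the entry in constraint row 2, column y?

1/2

Ratio test on column x — row 1: 8/1 = 8; row 2: 7/4 = 7/4. Minimum is 7/4 at row 2 (w2 leaves); pivot element 4.
Divide row 2 by 4; eliminate column x from the other rows.
In the new row 2, the y entry is the old entry divided by the pivot: 2/4 = 1/2.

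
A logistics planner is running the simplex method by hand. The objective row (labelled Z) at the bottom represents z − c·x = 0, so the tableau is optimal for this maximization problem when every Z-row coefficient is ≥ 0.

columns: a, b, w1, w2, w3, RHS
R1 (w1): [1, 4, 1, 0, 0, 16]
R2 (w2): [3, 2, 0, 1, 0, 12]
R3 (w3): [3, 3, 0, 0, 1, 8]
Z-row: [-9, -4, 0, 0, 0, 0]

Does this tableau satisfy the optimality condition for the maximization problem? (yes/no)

no

The Z-row has a negative entry -9 in column a, so it is not optimal.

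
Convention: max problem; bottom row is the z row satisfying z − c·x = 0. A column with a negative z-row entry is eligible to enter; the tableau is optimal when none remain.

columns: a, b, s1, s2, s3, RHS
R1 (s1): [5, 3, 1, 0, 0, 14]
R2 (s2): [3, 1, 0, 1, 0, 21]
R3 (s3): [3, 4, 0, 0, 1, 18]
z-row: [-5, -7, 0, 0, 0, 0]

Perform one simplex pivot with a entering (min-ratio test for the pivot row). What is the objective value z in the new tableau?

14

Ratio test on column a — row 1: 14/5 = 14/5; row 2: 21/3 = 7; row 3: 18/3 = 6. Minimum is 14/5 at row 1 (s1 leaves); pivot element 5.
Pivot on row 1; the z-row RHS becomes 0 − (-5)·(14/5) = 14.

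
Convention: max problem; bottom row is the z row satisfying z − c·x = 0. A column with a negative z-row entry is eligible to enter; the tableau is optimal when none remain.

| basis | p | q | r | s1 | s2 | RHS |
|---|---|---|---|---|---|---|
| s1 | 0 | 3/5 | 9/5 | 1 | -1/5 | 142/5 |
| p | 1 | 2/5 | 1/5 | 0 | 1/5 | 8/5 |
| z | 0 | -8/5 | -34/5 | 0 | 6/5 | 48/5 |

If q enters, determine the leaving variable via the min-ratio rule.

Column q entries and ratios — s1: (142/5)/(3/5) = 142/3; p: (8/5)/(2/5) = 4.
Smallest ratio is 4 in the row of p, so p leaves.

p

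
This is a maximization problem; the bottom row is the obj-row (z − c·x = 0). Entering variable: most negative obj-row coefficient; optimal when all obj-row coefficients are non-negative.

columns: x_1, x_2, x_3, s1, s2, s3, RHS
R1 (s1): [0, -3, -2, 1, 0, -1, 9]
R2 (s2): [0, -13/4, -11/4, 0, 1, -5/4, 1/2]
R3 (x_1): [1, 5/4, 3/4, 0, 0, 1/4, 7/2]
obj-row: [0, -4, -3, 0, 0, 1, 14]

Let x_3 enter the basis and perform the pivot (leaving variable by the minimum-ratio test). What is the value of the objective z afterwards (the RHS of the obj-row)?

28

Ratio test on column x_3 — row 1: entry -2 ≤ 0; row 2: entry -11/4 ≤ 0; row 3: (7/2)/(3/4) = 14/3. Minimum is 14/3 at row 3 (x_1 leaves); pivot element 3/4.
Pivot on row 3; the obj-row RHS becomes 14 − (-3)·(14/3) = 28.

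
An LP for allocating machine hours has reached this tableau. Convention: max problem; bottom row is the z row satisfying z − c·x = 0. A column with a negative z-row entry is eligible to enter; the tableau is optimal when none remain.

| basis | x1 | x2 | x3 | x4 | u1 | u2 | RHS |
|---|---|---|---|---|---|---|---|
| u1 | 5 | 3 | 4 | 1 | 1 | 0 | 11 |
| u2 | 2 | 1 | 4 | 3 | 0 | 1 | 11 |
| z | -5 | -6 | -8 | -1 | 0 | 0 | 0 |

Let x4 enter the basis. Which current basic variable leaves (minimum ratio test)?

Column x4 entries and ratios — u1: 11/1 = 11; u2: 11/3 = 11/3.
Smallest ratio is 11/3 in the row of u2, so u2 leaves.

u2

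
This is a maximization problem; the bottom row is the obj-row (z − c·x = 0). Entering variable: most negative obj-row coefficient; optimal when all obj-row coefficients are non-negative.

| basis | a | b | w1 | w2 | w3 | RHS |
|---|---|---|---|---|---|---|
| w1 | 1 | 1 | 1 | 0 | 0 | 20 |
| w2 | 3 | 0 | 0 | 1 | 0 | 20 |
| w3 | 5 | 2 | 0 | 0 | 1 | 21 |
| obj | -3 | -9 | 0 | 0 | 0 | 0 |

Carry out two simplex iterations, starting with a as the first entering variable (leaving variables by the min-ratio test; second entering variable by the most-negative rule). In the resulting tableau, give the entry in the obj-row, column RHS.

189/2

Ratio test on column a — row 1: 20/1 = 20; row 2: 20/3 = 20/3; row 3: 21/5 = 21/5. Minimum is 21/5 at row 3 (w3 leaves); pivot element 5.
Divide row 3 by 5; eliminate column a from the other rows.
Second iteration: most negative obj-row entry is -39/5 in column b, so b enters.
Ratio test on column b — row 1: (79/5)/(3/5) = 79/3; row 2: entry -6/5 ≤ 0; row 3: (21/5)/(2/5) = 21/2. Minimum is 21/2 at row 3 (a leaves); pivot element 2/5.
Divide row 3 by 2/5; eliminate column b from the other rows.
After both pivots, the entry at the obj-row, column RHS is 189/2.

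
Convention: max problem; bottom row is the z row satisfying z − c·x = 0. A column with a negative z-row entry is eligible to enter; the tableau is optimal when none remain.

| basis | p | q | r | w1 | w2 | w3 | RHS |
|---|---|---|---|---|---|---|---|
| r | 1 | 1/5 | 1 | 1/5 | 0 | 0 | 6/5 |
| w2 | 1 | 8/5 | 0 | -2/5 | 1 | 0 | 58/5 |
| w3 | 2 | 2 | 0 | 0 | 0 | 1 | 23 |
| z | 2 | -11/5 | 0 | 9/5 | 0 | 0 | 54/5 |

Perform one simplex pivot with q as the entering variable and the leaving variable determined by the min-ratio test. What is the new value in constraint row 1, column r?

Ratio test on column q — row 1: (6/5)/(1/5) = 6; row 2: (58/5)/(8/5) = 29/4; row 3: 23/2 = 23/2. Minimum is 6 at row 1 (r leaves); pivot element 1/5.
Divide row 1 by 1/5; eliminate column q from the other rows.
In the new row 1, the r entry is the old entry divided by the pivot: 1/(1/5) = 5.

5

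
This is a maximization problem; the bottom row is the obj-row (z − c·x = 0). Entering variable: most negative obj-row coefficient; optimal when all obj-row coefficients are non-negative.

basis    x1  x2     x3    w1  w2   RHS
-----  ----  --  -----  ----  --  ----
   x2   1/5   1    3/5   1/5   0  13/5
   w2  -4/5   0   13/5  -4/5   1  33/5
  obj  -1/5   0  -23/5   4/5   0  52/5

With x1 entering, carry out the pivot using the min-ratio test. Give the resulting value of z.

Ratio test on column x1 — row 1: (13/5)/(1/5) = 13; row 2: entry -4/5 ≤ 0. Minimum is 13 at row 1 (x2 leaves); pivot element 1/5.
Pivot on row 1; the obj-row RHS becomes 52/5 − (-1/5)·13 = 13.

13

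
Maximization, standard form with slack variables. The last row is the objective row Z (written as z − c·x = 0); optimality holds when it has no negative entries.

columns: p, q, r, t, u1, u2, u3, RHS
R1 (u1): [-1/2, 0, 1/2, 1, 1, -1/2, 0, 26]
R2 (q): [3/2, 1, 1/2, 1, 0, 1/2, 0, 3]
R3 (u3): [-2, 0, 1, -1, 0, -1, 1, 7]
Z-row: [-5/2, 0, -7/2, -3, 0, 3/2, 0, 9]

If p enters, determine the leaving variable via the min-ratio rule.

q

Column p entries and ratios — u1: -1/2 ≤ 0, skip; q: 3/(3/2) = 2; u3: -2 ≤ 0, skip.
Smallest ratio is 2 in the row of q, so q leaves.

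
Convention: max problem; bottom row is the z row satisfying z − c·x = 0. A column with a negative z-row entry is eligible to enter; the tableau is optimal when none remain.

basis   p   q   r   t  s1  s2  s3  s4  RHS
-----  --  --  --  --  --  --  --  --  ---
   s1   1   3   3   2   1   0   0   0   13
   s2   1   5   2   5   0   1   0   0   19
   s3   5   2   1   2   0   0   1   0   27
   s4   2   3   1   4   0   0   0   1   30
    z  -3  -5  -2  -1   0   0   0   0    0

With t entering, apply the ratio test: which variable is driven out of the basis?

s2

Column t entries and ratios — s1: 13/2 = 13/2; s2: 19/5 = 19/5; s3: 27/2 = 27/2; s4: 30/4 = 15/2.
Smallest ratio is 19/5 in the row of s2, so s2 leaves.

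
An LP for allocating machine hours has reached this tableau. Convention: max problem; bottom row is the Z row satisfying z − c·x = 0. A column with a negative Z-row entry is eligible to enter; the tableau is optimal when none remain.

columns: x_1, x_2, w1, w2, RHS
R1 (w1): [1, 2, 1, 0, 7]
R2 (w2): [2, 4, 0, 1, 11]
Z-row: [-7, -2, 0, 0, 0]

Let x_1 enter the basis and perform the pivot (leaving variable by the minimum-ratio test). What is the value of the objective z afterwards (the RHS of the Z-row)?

77/2

Ratio test on column x_1 — row 1: 7/1 = 7; row 2: 11/2 = 11/2. Minimum is 11/2 at row 2 (w2 leaves); pivot element 2.
Pivot on row 2; the Z-row RHS becomes 0 − (-7)·(11/2) = 77/2.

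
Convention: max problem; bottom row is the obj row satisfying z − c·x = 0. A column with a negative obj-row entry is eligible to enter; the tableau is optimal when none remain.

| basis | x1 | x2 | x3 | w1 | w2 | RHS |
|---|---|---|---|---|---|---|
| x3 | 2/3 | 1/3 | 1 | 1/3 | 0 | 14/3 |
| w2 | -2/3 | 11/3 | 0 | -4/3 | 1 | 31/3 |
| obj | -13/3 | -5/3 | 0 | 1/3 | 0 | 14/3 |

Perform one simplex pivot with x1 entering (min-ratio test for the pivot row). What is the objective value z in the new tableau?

35

Ratio test on column x1 — row 1: (14/3)/(2/3) = 7; row 2: entry -2/3 ≤ 0. Minimum is 7 at row 1 (x3 leaves); pivot element 2/3.
Pivot on row 1; the obj-row RHS becomes 14/3 − (-13/3)·7 = 35.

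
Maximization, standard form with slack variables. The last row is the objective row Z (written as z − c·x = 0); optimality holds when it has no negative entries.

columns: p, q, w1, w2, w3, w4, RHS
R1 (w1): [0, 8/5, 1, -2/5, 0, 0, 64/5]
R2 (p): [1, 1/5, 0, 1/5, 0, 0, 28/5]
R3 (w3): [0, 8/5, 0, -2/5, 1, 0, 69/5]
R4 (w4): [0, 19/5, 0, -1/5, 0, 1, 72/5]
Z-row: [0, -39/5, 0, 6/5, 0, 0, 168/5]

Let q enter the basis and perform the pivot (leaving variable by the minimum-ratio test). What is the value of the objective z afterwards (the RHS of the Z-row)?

1200/19

Ratio test on column q — row 1: (64/5)/(8/5) = 8; row 2: (28/5)/(1/5) = 28; row 3: (69/5)/(8/5) = 69/8; row 4: (72/5)/(19/5) = 72/19. Minimum is 72/19 at row 4 (w4 leaves); pivot element 19/5.
Pivot on row 4; the Z-row RHS becomes 168/5 − (-39/5)·(72/19) = 1200/19.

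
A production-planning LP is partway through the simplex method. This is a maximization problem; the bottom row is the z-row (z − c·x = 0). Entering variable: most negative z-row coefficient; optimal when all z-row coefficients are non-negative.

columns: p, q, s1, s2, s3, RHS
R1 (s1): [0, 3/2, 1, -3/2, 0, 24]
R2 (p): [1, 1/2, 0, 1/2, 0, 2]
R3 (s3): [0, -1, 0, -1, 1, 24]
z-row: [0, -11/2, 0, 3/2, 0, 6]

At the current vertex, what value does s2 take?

0

s2 is not in the basis, so in the current basic feasible solution s2 = 0.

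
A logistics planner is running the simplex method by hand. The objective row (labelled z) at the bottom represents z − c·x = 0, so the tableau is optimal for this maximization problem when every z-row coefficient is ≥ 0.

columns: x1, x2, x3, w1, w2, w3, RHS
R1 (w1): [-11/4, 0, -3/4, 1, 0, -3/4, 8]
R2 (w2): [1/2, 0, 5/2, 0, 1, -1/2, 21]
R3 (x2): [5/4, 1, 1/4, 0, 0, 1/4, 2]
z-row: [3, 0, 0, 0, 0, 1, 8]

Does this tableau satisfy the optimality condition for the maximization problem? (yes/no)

yes

Every z-row coefficient is ≥ 0, so the tableau is optimal.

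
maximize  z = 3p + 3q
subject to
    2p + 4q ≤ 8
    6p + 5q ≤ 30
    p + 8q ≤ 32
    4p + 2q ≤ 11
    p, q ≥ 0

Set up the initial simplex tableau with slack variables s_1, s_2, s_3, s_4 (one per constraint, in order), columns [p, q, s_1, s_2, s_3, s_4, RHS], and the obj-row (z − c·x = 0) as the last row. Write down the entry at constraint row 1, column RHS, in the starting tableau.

The RHS of constraint 1 is b_1 = 8.

8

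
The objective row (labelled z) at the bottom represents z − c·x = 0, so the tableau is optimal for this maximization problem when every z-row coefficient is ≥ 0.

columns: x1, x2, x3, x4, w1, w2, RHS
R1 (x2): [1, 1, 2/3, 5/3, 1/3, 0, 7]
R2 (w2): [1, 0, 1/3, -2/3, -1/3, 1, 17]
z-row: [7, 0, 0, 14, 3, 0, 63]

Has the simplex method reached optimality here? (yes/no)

Every z-row coefficient is ≥ 0, so the tableau is optimal.

yes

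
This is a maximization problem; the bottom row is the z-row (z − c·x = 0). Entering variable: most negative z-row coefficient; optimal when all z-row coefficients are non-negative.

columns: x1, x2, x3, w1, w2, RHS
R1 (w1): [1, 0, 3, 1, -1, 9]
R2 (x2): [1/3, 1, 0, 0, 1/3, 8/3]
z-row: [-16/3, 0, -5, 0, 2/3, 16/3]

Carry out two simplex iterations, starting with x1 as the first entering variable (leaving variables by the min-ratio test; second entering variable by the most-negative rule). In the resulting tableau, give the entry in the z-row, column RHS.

149/3

Ratio test on column x1 — row 1: 9/1 = 9; row 2: (8/3)/(1/3) = 8. Minimum is 8 at row 2 (x2 leaves); pivot element 1/3.
Divide row 2 by 1/3; eliminate column x1 from the other rows.
Second iteration: most negative z-row entry is -5 in column x3, so x3 enters.
Ratio test on column x3 — row 1: 1/3 = 1/3; row 2: entry 0 ≤ 0. Minimum is 1/3 at row 1 (w1 leaves); pivot element 3.
Divide row 1 by 3; eliminate column x3 from the other rows.
After both pivots, the entry at the z-row, column RHS is 149/3.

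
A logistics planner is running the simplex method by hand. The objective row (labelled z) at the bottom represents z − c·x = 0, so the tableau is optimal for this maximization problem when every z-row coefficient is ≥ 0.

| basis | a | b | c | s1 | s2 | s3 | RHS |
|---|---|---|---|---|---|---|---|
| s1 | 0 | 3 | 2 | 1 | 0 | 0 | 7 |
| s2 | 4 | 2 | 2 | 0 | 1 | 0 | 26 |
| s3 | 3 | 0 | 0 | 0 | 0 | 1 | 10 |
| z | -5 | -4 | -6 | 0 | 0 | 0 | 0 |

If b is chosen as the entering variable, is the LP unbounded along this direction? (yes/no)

no

Column b has positive entries in row(s) 1, 2, so the ratio test bounds it — not unbounded.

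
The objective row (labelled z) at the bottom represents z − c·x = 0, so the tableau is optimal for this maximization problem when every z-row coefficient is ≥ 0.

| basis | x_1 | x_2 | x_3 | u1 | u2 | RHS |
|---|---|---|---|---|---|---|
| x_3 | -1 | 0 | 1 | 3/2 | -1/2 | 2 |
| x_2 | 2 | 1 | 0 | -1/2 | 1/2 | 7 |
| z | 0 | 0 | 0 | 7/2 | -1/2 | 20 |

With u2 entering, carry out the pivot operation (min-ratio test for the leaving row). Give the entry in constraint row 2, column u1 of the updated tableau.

-1

Ratio test on column u2 — row 1: entry -1/2 ≤ 0; row 2: 7/(1/2) = 14. Minimum is 14 at row 2 (x_2 leaves); pivot element 1/2.
Divide row 2 by 1/2; eliminate column u2 from the other rows.
In the new row 2, the u1 entry is the old entry divided by the pivot: (-1/2)/(1/2) = -1.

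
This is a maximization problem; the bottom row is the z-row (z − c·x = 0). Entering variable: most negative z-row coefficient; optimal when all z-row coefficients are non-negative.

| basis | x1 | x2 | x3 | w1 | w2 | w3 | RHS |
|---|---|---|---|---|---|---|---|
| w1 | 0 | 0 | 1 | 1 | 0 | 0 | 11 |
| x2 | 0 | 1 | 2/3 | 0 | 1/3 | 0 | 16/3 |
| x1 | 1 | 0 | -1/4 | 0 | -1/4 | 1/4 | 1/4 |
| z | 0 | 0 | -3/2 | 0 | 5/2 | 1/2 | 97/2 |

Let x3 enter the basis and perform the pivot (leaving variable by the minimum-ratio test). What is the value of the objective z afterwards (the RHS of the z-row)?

121/2

Ratio test on column x3 — row 1: 11/1 = 11; row 2: (16/3)/(2/3) = 8; row 3: entry -1/4 ≤ 0. Minimum is 8 at row 2 (x2 leaves); pivot element 2/3.
Pivot on row 2; the z-row RHS becomes 97/2 − (-3/2)·8 = 121/2.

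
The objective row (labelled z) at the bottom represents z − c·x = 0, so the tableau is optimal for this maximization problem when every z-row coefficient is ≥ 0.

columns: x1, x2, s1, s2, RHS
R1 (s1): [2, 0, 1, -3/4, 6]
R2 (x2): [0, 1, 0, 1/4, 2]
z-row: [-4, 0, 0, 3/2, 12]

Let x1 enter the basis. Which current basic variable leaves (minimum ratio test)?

Column x1 entries and ratios — s1: 6/2 = 3; x2: 0 ≤ 0, skip.
Smallest ratio is 3 in the row of s1, so s1 leaves.

s1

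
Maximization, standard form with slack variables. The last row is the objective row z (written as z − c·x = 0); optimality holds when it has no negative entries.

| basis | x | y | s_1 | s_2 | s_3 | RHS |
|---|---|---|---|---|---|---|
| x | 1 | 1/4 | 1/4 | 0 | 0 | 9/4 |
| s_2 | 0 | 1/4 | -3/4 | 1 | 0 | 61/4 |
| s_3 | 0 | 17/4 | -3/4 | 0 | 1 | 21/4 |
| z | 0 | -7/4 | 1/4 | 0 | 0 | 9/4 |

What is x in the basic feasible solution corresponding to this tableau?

9/4

x is basic (row 1); its value is the RHS of that row, 9/4.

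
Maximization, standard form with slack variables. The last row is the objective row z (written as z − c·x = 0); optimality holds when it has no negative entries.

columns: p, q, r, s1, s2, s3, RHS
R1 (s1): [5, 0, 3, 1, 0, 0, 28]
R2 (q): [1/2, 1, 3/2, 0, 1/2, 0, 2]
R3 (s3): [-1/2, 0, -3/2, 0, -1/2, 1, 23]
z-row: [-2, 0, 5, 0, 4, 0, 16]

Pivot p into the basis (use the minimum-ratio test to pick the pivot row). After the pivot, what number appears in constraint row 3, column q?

1

Ratio test on column p — row 1: 28/5 = 28/5; row 2: 2/(1/2) = 4; row 3: entry -1/2 ≤ 0. Minimum is 4 at row 2 (q leaves); pivot element 1/2.
Divide row 2 by 1/2; eliminate column p from the other rows.
Row 3 update in column q: 0 − (-1/2)·2 = 1.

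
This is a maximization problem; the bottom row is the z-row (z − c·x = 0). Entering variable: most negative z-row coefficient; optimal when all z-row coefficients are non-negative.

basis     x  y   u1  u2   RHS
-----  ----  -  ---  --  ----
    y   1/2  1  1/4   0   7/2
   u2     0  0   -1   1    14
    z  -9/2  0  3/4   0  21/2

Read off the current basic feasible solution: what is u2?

u2 is basic (row 2); its value is the RHS of that row, 14.

14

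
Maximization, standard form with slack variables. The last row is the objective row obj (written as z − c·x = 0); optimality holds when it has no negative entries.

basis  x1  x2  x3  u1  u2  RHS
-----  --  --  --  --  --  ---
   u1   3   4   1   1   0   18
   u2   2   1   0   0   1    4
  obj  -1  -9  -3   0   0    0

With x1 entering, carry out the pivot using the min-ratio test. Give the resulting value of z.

2

Ratio test on column x1 — row 1: 18/3 = 6; row 2: 4/2 = 2. Minimum is 2 at row 2 (u2 leaves); pivot element 2.
Pivot on row 2; the obj-row RHS becomes 0 − (-1)·2 = 2.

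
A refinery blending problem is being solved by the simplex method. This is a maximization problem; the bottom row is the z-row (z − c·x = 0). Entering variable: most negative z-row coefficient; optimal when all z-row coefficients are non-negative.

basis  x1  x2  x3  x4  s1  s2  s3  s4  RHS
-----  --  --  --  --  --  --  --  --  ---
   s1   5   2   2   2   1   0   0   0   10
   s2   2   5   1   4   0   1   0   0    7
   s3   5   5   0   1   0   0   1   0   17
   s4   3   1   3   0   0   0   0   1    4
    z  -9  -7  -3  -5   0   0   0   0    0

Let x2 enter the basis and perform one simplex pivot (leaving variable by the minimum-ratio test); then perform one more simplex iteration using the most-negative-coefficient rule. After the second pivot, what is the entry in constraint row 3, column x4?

Ratio test on column x2 — row 1: 10/2 = 5; row 2: 7/5 = 7/5; row 3: 17/5 = 17/5; row 4: 4/1 = 4. Minimum is 7/5 at row 2 (s2 leaves); pivot element 5.
Divide row 2 by 5; eliminate column x2 from the other rows.
Second iteration: most negative z-row entry is -31/5 in column x1, so x1 enters.
Ratio test on column x1 — row 1: (36/5)/(21/5) = 12/7; row 2: (7/5)/(2/5) = 7/2; row 3: 10/3 = 10/3; row 4: (13/5)/(13/5) = 1. Minimum is 1 at row 4 (s4 leaves); pivot element 13/5.
Divide row 4 by 13/5; eliminate column x1 from the other rows.
After both pivots, the entry at constraint row 3, column x4 is -27/13.

-27/13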